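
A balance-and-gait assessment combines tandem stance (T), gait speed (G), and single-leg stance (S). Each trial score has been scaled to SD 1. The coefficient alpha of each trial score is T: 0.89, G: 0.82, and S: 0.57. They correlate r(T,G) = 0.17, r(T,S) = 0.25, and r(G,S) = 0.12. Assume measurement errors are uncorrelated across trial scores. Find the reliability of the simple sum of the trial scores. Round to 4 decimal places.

Var(T+G+S) = 3 + 2·[0.17 + 0.25 + 0.12] = 3 + 1.08 = 4.08.
With uncorrelated errors the cross-covariances are all true-score covariance, so they carry over unchanged; only the diagonal terms shrink to ρᵢσᵢ².
True-score variance = [0.89 + 0.82 + 0.57] + 1.08 = 2.28 + 1.08 = 3.36.
Reliability = 3.36 / 4.08 = 0.8235.

0.8235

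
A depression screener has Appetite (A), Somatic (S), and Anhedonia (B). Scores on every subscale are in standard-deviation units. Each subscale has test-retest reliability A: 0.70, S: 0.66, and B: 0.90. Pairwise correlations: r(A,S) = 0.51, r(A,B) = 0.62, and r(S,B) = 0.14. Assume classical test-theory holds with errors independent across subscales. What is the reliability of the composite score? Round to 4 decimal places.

Var(A+S+B) = 3 + 2·[0.51 + 0.62 + 0.14] = 3 + 2.54 = 5.54.
Because errors are independent across components, Cov(Tᵢ,Tⱼ) = Cov(Xᵢ,Xⱼ); the off-diagonal part of the true-score variance is the same as above.
True-score variance = [0.70 + 0.66 + 0.90] + 2.54 = 2.26 + 2.54 = 4.8.
Reliability = 4.8 / 5.54 = 0.8664.

0.8664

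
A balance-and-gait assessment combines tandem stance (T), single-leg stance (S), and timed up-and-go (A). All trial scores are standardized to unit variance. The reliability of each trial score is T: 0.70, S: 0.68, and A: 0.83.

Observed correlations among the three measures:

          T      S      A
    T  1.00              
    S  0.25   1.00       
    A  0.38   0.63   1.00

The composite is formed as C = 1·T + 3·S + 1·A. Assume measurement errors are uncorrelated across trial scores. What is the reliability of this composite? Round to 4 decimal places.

0.8034

Var(C) = 1 + 3² + 1 + 2·[3·0.25 + 0.38 + 3·0.63] = 11 + 6.04 = 17.04.
Because errors are independent across components, Cov(Tᵢ,Tⱼ) = Cov(Xᵢ,Xⱼ); the off-diagonal part of the true-score variance is the same as above.
True-score variance = [0.70 + 3²·0.68 + 0.83] + 6.04 = 7.65 + 6.04 = 13.69.
Reliability = 13.69 / 17.04 = 0.8034.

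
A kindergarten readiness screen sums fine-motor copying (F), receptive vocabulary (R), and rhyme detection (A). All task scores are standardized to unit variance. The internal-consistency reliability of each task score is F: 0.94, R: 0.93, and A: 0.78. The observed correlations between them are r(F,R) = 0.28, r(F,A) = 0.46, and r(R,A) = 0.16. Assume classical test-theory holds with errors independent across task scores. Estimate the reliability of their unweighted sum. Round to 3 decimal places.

0.927

Var(F+R+A) = 3 + 2·[0.28 + 0.46 + 0.16] = 3 + 1.8 = 4.8.
With uncorrelated errors the cross-covariances are all true-score covariance, so they carry over unchanged; only the diagonal terms shrink to ρᵢσᵢ².
True-score variance = [0.94 + 0.93 + 0.78] + 1.8 = 2.65 + 1.8 = 4.45.
Reliability = 4.45 / 4.8 = 0.927.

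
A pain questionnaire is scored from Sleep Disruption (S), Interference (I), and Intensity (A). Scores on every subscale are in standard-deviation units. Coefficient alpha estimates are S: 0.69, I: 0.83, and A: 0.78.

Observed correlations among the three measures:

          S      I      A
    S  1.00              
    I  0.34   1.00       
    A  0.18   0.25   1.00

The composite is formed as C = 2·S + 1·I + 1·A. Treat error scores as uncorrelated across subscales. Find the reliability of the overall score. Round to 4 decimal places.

0.8100

Var(C) = 2² + 1 + 1 + 2·[2·0.34 + 2·0.18 + 0.25] = 6 + 2.58 = 8.58.
Under uncorrelated errors the observed covariances equal the true-score covariances, so only the own-variance terms attenuate.
True-score variance = [2²·0.69 + 0.83 + 0.78] + 2.58 = 4.37 + 2.58 = 6.95.
Reliability = 6.95 / 8.58 = 0.8100.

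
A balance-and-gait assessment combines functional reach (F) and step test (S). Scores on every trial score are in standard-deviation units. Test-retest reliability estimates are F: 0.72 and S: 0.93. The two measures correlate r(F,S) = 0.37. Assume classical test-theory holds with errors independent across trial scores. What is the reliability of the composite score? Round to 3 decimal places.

Var(F+S) = 2 + 2·[0.37] = 2 + 0.74 = 2.74.
With uncorrelated errors the cross-covariances are all true-score covariance, so they carry over unchanged; only the diagonal terms shrink to ρᵢσᵢ².
True-score variance = [0.72 + 0.93] + 0.74 = 1.65 + 0.74 = 2.39.
Reliability = 2.39 / 2.74 = 0.872.

0.872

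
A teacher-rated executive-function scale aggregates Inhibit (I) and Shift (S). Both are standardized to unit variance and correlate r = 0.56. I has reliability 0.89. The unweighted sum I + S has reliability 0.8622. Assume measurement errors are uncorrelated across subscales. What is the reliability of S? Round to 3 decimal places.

Var(I+S) = 2 + 2·0.56 = 3.120.
True-score variance = ρ_I + ρ_S + 2·0.56, so 0.8622 = (0.89 + ρ_S + 1.12) / 3.120.
ρ_S = 0.8622·3.120 − 0.89 − 1.12 = 0.680.

0.680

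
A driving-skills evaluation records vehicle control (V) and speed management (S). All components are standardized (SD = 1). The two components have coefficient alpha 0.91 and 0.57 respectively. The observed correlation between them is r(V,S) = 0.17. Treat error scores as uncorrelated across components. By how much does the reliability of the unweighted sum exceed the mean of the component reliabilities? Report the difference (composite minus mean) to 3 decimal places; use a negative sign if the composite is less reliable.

Var(sum) = 2 + 0.34 = 2.34; true-score variance = 1.48 + 0.34 = 1.82; composite reliability = 0.7778.
Mean component reliability = 0.7400.
Difference = 0.7778 − 0.7400 = 0.038.

0.038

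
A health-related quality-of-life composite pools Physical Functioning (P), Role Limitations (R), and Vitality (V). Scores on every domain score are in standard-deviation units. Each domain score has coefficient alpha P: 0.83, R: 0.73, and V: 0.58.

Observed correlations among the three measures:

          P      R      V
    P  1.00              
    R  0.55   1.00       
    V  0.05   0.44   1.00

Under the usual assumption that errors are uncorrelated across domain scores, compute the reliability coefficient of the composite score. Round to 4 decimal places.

0.8307

Var(P+R+V) = 3 + 2·[0.55 + 0.05 + 0.44] = 3 + 2.08 = 5.08.
Under uncorrelated errors the observed covariances equal the true-score covariances, so only the own-variance terms attenuate.
True-score variance = [0.83 + 0.73 + 0.58] + 2.08 = 2.14 + 2.08 = 4.22.
Reliability = 4.22 / 5.08 = 0.8307.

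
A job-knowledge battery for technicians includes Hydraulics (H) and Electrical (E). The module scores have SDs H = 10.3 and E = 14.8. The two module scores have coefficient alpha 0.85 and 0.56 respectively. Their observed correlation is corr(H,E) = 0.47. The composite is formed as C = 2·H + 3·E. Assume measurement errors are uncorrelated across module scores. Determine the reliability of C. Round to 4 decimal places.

0.7140

Var(C) = 2²·10.3² + 3²·14.8² + 2·[6·10.3·14.8·0.47] = 2395.72 + 859.762 = 3255.48.
With uncorrelated errors the cross-covariances are all true-score covariance, so they carry over unchanged; only the diagonal terms shrink to ρᵢσᵢ².
True-score variance = [2²·10.3²·0.85 + 3²·14.8²·0.56] + 859.762 = 1464.67 + 859.762 = 2324.43.
Reliability = 2324.43 / 3255.48 = 0.7140.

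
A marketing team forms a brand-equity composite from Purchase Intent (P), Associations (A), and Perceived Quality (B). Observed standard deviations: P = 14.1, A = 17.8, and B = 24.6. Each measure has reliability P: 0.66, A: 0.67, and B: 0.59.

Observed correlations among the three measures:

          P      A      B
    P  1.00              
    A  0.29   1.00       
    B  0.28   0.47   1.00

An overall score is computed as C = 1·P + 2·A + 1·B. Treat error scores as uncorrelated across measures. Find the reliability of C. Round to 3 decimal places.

0.783

Var(C) = 14.1² + 2²·17.8² + 24.6² + 2·[2·14.1·17.8·0.29 + 14.1·24.6·0.28 + 2·17.8·24.6·0.47] = 2071.33 + 1308.59 = 3379.92.
Because errors are independent across components, Cov(Tᵢ,Tⱼ) = Cov(Xᵢ,Xⱼ); the off-diagonal part of the true-score variance is the same as above.
True-score variance = [14.1²·0.66 + 2²·17.8²·0.67 + 24.6²·0.59] + 1308.59 = 1337.39 + 1308.59 = 2645.98.
Reliability = 2645.98 / 3379.92 = 0.783.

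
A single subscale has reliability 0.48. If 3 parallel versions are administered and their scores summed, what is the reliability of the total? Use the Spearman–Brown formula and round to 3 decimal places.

0.735

ρ_k = kρ / (1 + (k−1)ρ) = 3·0.48 / (1 + 2·0.48) = 1.440 / 1.960 = 0.735.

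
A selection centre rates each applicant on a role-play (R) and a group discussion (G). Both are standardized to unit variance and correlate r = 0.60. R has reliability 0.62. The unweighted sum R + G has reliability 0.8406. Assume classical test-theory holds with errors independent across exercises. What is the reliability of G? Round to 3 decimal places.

0.870

Var(R+G) = 2 + 2·0.60 = 3.200.
True-score variance = ρ_R + ρ_G + 2·0.60, so 0.8406 = (0.62 + ρ_G + 1.20) / 3.200.
ρ_G = 0.8406·3.200 − 0.62 − 1.20 = 0.870.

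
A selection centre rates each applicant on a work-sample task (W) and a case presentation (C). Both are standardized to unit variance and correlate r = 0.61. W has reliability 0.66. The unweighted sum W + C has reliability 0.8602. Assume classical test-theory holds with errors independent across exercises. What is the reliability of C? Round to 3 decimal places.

0.890

Var(W+C) = 2 + 2·0.61 = 3.220.
True-score variance = ρ_W + ρ_C + 2·0.61, so 0.8602 = (0.66 + ρ_C + 1.22) / 3.220.
ρ_C = 0.8602·3.220 − 0.66 − 1.22 = 0.890.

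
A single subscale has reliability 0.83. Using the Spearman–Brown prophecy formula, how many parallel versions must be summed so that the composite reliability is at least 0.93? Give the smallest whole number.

k ≥ ρ*(1−ρ₁)/(ρ₁(1−ρ*)) = 0.93·0.17 / (0.83·0.07) = 2.721.
Smallest integer k = 3.

3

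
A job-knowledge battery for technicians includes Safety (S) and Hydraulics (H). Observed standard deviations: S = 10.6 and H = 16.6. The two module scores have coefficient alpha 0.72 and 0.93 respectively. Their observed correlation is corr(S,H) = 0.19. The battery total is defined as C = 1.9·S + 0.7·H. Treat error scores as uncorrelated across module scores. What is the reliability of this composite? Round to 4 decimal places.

0.8046

Var(C) = 1.9²·10.6² + 0.7²·16.6² + 2·[1.33·10.6·16.6·0.19] = 540.644 + 88.9302 = 629.574.
Under uncorrelated errors the observed covariances equal the true-score covariances, so only the own-variance terms attenuate.
True-score variance = [1.9²·10.6²·0.72 + 0.7²·16.6²·0.93] + 88.9302 = 417.619 + 88.9302 = 506.549.
Reliability = 506.549 / 629.574 = 0.8046.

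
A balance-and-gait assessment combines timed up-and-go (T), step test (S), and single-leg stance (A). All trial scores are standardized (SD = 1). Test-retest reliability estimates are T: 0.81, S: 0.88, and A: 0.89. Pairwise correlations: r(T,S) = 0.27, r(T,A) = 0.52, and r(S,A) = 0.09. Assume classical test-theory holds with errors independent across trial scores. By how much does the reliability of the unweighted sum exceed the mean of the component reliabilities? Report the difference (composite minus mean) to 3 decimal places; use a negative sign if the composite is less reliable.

0.052

Var(sum) = 3 + 1.76 = 4.76; true-score variance = 2.58 + 1.76 = 4.34; composite reliability = 0.9118.
Mean component reliability = 0.8600.
Difference = 0.9118 − 0.8600 = 0.052.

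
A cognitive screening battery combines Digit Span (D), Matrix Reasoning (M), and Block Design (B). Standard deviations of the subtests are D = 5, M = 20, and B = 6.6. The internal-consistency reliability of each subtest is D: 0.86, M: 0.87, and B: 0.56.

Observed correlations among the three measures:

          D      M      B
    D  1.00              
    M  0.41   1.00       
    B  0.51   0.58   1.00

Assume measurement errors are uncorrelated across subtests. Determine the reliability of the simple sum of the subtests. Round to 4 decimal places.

Var(D+M+B) = 5² + 20² + 6.6² + 2·[5·20·0.41 + 5·6.6·0.51 + 20·6.6·0.58] = 468.56 + 268.78 = 737.34.
With uncorrelated errors the cross-covariances are all true-score covariance, so they carry over unchanged; only the diagonal terms shrink to ρᵢσᵢ².
True-score variance = [5²·0.86 + 20²·0.87 + 6.6²·0.56] + 268.78 = 393.894 + 268.78 = 662.674.
Reliability = 662.674 / 737.34 = 0.8987.

0.8987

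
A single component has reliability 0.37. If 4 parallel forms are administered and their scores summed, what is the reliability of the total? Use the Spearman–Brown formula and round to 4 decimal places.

ρ_k = kρ / (1 + (k−1)ρ) = 4·0.37 / (1 + 3·0.37) = 1.480 / 2.110 = 0.7014.

0.7014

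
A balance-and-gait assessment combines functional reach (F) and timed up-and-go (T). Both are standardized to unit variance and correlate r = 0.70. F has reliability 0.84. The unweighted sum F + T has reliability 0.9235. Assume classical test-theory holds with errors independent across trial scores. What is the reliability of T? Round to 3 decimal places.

0.900

Var(F+T) = 2 + 2·0.70 = 3.400.
True-score variance = ρ_F + ρ_T + 2·0.70, so 0.9235 = (0.84 + ρ_T + 1.40) / 3.400.
ρ_T = 0.9235·3.400 − 0.84 − 1.40 = 0.900.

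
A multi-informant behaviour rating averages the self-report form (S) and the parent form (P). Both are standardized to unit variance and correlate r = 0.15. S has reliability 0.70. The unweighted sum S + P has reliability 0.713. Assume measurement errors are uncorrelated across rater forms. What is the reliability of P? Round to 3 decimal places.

0.640

Var(S+P) = 2 + 2·0.15 = 2.300.
True-score variance = ρ_S + ρ_P + 2·0.15, so 0.713 = (0.70 + ρ_P + 0.30) / 2.300.
ρ_P = 0.713·2.300 − 0.70 − 0.30 = 0.640.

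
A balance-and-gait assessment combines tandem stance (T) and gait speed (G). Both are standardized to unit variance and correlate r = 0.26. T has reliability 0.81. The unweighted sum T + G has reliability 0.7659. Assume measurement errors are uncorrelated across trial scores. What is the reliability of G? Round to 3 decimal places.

Var(T+G) = 2 + 2·0.26 = 2.520.
True-score variance = ρ_T + ρ_G + 2·0.26, so 0.7659 = (0.81 + ρ_G + 0.52) / 2.520.
ρ_G = 0.7659·2.520 − 0.81 − 0.52 = 0.600.

0.600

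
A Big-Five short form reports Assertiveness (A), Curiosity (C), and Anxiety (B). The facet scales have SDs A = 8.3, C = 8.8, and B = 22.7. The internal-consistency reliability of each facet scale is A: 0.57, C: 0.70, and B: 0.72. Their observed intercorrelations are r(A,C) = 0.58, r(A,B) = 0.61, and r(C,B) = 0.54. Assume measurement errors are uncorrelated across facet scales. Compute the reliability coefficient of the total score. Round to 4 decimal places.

0.8346

Var(A+C+B) = 8.3² + 8.8² + 22.7² + 2·[8.3·8.8·0.58 + 8.3·22.7·0.61 + 8.8·22.7·0.54] = 661.62 + 530.327 = 1191.95.
Because errors are independent across components, Cov(Tᵢ,Tⱼ) = Cov(Xᵢ,Xⱼ); the off-diagonal part of the true-score variance is the same as above.
True-score variance = [8.3²·0.57 + 8.8²·0.70 + 22.7²·0.72] + 530.327 = 464.484 + 530.327 = 994.812.
Reliability = 994.812 / 1191.95 = 0.8346.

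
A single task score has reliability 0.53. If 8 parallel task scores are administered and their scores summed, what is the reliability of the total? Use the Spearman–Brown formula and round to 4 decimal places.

0.9002

ρ_k = kρ / (1 + (k−1)ρ) = 8·0.53 / (1 + 7·0.53) = 4.240 / 4.710 = 0.9002.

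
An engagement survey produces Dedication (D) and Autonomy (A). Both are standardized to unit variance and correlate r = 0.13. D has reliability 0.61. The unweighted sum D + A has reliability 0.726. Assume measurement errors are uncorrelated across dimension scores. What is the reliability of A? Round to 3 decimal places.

Var(D+A) = 2 + 2·0.13 = 2.260.
True-score variance = ρ_D + ρ_A + 2·0.13, so 0.726 = (0.61 + ρ_A + 0.26) / 2.260.
ρ_A = 0.726·2.260 − 0.61 − 0.26 = 0.771.

0.771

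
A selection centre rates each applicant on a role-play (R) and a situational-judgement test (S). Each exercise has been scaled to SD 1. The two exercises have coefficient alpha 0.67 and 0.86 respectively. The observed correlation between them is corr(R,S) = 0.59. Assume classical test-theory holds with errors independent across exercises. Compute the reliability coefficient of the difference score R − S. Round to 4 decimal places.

0.4268

Var(R−S) = 1 + 1 − 2·0.59 = 2 − 1.18 = 0.82.
With uncorrelated errors the cross-covariances are all true-score covariance, so they carry over unchanged; only the diagonal terms shrink to ρᵢσᵢ².
True-score variance = [0.67 + 0.86] − 1.18 = 1.53 − 1.18 = 0.35.
Reliability = 0.35 / 0.82 = 0.4268.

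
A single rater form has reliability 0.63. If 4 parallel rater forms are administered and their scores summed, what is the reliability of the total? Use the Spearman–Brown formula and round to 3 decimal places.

ρ_k = kρ / (1 + (k−1)ρ) = 4·0.63 / (1 + 3·0.63) = 2.520 / 2.890 = 0.872.

0.872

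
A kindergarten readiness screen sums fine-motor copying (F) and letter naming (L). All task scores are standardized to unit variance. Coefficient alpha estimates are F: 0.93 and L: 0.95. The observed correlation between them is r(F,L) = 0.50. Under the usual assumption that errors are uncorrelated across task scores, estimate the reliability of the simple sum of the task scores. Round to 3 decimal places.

0.960

Var(F+L) = 2 + 2·[0.50] = 2 + 1 = 3.
With uncorrelated errors the cross-covariances are all true-score covariance, so they carry over unchanged; only the diagonal terms shrink to ρᵢσᵢ².
True-score variance = [0.93 + 0.95] + 1 = 1.88 + 1 = 2.88.
Reliability = 2.88 / 3 = 0.960.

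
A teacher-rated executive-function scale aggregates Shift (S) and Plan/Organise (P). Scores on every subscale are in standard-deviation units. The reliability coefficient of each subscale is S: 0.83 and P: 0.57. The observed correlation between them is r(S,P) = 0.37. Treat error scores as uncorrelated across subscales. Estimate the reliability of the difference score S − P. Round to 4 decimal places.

Var(S−P) = 1 + 1 − 2·0.37 = 2 − 0.74 = 1.26.
With uncorrelated errors the cross-covariances are all true-score covariance, so they carry over unchanged; only the diagonal terms shrink to ρᵢσᵢ².
True-score variance = [0.83 + 0.57] − 0.74 = 1.4 − 0.74 = 0.66.
Reliability = 0.66 / 1.26 = 0.5238.

0.5238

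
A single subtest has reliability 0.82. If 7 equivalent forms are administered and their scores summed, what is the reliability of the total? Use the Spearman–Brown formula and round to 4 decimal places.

ρ_k = kρ / (1 + (k−1)ρ) = 7·0.82 / (1 + 6·0.82) = 5.740 / 5.920 = 0.9696.

0.9696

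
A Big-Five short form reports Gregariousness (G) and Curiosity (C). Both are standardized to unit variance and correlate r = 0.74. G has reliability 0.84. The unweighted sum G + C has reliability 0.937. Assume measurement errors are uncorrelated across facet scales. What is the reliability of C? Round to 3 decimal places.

0.941

Var(G+C) = 2 + 2·0.74 = 3.480.
True-score variance = ρ_G + ρ_C + 2·0.74, so 0.937 = (0.84 + ρ_C + 1.48) / 3.480.
ρ_C = 0.937·3.480 − 0.84 − 1.48 = 0.941.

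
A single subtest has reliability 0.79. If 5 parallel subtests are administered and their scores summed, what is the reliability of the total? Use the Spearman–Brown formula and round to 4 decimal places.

ρ_k = kρ / (1 + (k−1)ρ) = 5·0.79 / (1 + 4·0.79) = 3.950 / 4.160 = 0.9495.

0.9495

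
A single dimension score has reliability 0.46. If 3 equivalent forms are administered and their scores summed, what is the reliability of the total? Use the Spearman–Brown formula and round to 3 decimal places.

ρ_k = kρ / (1 + (k−1)ρ) = 3·0.46 / (1 + 2·0.46) = 1.380 / 1.920 = 0.719.

0.719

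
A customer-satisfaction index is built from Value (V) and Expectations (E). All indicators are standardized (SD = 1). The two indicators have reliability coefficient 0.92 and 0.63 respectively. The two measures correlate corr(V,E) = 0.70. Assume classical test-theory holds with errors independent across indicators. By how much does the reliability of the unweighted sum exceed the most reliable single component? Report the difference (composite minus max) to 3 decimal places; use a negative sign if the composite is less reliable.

Var(sum) = 2 + 1.4 = 3.4; true-score variance = 1.55 + 1.4 = 2.95; composite reliability = 0.8676.
Max component reliability = 0.9200.
Difference = 0.8676 − 0.9200 = -0.052.

-0.052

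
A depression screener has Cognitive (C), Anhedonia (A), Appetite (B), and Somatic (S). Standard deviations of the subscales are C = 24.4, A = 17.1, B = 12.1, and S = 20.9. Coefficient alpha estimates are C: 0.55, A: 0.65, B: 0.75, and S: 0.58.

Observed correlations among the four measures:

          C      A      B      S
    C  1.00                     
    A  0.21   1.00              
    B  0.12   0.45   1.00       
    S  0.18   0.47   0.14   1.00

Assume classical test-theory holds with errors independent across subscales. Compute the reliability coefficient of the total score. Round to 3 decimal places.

0.763

Var(C+A+B+S) = 24.4² + 17.1² + 12.1² + 20.9² + 2·[24.4·17.1·0.21 + 24.4·12.1·0.12 + 24.4·20.9·0.18 + 17.1·12.1·0.45 + 17.1·20.9·0.47 + 12.1·20.9·0.14] = 1470.99 + 1022.66 = 2493.65.
Because errors are independent across components, Cov(Tᵢ,Tⱼ) = Cov(Xᵢ,Xⱼ); the off-diagonal part of the true-score variance is the same as above.
True-score variance = [24.4²·0.55 + 17.1²·0.65 + 12.1²·0.75 + 20.9²·0.58] + 1022.66 = 880.672 + 1022.66 = 1903.33.
Reliability = 1903.33 / 2493.65 = 0.763.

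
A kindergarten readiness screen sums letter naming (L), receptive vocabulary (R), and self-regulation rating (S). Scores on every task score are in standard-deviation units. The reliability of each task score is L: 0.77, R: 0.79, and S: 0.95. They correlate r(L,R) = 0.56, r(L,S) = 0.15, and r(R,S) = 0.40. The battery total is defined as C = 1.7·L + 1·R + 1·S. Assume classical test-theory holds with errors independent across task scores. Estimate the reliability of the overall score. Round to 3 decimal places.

Var(C) = 1.7² + 1 + 1 + 2·[1.7·0.56 + 1.7·0.15 + 0.40] = 4.89 + 3.214 = 8.104.
Because errors are independent across components, Cov(Tᵢ,Tⱼ) = Cov(Xᵢ,Xⱼ); the off-diagonal part of the true-score variance is the same as above.
True-score variance = [1.7²·0.77 + 0.79 + 0.95] + 3.214 = 3.9653 + 3.214 = 7.1793.
Reliability = 7.1793 / 8.104 = 0.886.

0.886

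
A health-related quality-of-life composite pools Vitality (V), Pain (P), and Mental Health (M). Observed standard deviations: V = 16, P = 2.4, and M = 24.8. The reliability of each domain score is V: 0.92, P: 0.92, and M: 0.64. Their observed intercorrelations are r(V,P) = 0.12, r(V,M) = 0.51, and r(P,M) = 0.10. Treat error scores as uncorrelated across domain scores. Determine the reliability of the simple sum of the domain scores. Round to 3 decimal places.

0.814

Var(V+P+M) = 16² + 2.4² + 24.8² + 2·[16·2.4·0.12 + 16·24.8·0.51 + 2.4·24.8·0.10] = 876.8 + 425.856 = 1302.66.
Because errors are independent across components, Cov(Tᵢ,Tⱼ) = Cov(Xᵢ,Xⱼ); the off-diagonal part of the true-score variance is the same as above.
True-score variance = [16²·0.92 + 2.4²·0.92 + 24.8²·0.64] + 425.856 = 634.445 + 425.856 = 1060.3.
Reliability = 1060.3 / 1302.66 = 0.814.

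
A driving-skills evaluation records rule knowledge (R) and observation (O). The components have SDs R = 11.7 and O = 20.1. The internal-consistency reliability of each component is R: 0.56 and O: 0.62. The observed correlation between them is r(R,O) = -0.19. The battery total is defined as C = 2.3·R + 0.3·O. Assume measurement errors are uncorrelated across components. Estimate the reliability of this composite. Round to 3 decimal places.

Var(C) = 2.3²·11.7² + 0.3²·20.1² + 2·[0.69·11.7·20.1·(-0.19)] = 760.509 − 61.6616 = 698.847.
Because errors are independent across components, Cov(Tᵢ,Tⱼ) = Cov(Xᵢ,Xⱼ); the off-diagonal part of the true-score variance is the same as above.
True-score variance = [2.3²·11.7²·0.56 + 0.3²·20.1²·0.62] − 61.6616 = 428.067 − 61.6616 = 366.405.
Reliability = 366.405 / 698.847 = 0.524.

0.524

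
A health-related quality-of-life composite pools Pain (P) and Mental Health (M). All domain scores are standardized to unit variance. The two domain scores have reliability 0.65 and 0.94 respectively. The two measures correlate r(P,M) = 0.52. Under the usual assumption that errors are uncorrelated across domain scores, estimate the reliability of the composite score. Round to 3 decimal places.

Var(P+M) = 2 + 2·[0.52] = 2 + 1.04 = 3.04.
With uncorrelated errors the cross-covariances are all true-score covariance, so they carry over unchanged; only the diagonal terms shrink to ρᵢσᵢ².
True-score variance = [0.65 + 0.94] + 1.04 = 1.59 + 1.04 = 2.63.
Reliability = 2.63 / 3.04 = 0.865.

0.865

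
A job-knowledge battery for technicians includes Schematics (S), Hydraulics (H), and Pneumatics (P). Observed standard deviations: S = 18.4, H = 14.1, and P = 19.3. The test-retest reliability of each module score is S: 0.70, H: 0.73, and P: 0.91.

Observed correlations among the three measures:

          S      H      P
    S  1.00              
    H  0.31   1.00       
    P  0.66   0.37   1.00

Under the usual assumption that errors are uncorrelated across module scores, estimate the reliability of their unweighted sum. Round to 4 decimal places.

0.8916

Var(S+H+P) = 18.4² + 14.1² + 19.3² + 2·[18.4·14.1·0.31 + 18.4·19.3·0.66 + 14.1·19.3·0.37] = 909.86 + 830.987 = 1740.85.
Because errors are independent across components, Cov(Tᵢ,Tⱼ) = Cov(Xᵢ,Xⱼ); the off-diagonal part of the true-score variance is the same as above.
True-score variance = [18.4²·0.70 + 14.1²·0.73 + 19.3²·0.91] + 830.987 = 721.089 + 830.987 = 1552.08.
Reliability = 1552.08 / 1740.85 = 0.8916.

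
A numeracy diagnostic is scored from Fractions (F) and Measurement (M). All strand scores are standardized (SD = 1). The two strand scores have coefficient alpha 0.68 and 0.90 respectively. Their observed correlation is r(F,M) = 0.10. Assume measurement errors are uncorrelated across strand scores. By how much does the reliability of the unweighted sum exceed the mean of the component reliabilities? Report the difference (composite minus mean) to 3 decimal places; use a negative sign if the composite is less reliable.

0.019

Var(sum) = 2 + 0.2 = 2.2; true-score variance = 1.58 + 0.2 = 1.78; composite reliability = 0.8091.
Mean component reliability = 0.7900.
Difference = 0.8091 − 0.7900 = 0.019.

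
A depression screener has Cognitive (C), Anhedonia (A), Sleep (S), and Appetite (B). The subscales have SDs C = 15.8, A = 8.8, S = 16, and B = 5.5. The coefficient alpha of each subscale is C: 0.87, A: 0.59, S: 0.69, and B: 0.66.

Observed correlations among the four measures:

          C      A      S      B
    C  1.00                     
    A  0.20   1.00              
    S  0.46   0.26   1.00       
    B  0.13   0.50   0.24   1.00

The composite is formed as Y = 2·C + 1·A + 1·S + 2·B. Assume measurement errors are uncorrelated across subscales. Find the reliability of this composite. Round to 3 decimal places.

0.881

Var(Y) = 2²·15.8² + 8.8² + 16² + 2²·5.5² + 2·[2·15.8·8.8·0.20 + 2·15.8·16·0.46 + 4·15.8·5.5·0.13 + 8.8·16·0.26 + 2·8.8·5.5·0.50 + 2·16·5.5·0.24] = 1453 + 921.256 = 2374.26.
Because errors are independent across components, Cov(Tᵢ,Tⱼ) = Cov(Xᵢ,Xⱼ); the off-diagonal part of the true-score variance is the same as above.
True-score variance = [2²·15.8²·0.87 + 8.8²·0.59 + 16²·0.69 + 2²·5.5²·0.66] + 921.256 = 1170.94 + 921.256 = 2092.19.
Reliability = 2092.19 / 2374.26 = 0.881.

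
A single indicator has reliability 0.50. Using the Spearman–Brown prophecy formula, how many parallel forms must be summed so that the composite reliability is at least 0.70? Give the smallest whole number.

3

k ≥ ρ*(1−ρ₁)/(ρ₁(1−ρ*)) = 0.70·0.50 / (0.50·0.30) = 2.333.
Smallest integer k = 3.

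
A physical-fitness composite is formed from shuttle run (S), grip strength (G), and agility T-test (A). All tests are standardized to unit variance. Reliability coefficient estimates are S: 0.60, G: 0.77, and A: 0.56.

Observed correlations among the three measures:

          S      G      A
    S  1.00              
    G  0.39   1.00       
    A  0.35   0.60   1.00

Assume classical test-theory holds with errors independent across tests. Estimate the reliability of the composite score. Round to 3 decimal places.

0.812

Var(S+G+A) = 3 + 2·[0.39 + 0.35 + 0.60] = 3 + 2.68 = 5.68.
With uncorrelated errors the cross-covariances are all true-score covariance, so they carry over unchanged; only the diagonal terms shrink to ρᵢσᵢ².
True-score variance = [0.60 + 0.77 + 0.56] + 2.68 = 1.93 + 2.68 = 4.61.
Reliability = 4.61 / 5.68 = 0.812.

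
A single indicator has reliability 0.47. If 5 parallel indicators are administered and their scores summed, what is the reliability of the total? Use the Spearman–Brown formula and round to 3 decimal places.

0.816

ρ_k = kρ / (1 + (k−1)ρ) = 5·0.47 / (1 + 4·0.47) = 2.350 / 2.880 = 0.816.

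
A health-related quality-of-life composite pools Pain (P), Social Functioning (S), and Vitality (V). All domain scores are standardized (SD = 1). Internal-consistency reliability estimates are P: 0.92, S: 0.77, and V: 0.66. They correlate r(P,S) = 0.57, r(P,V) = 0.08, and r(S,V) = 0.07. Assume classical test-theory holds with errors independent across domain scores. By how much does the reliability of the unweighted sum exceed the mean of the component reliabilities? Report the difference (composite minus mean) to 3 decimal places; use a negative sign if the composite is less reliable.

Var(sum) = 3 + 1.44 = 4.44; true-score variance = 2.35 + 1.44 = 3.79; composite reliability = 0.8536.
Mean component reliability = 0.7833.
Difference = 0.8536 − 0.7833 = 0.070.

0.070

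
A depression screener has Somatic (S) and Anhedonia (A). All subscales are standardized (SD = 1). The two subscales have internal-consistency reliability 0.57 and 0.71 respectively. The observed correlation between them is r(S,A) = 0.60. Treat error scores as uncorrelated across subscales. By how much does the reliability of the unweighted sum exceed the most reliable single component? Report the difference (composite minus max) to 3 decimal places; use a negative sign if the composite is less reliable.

0.065

Var(sum) = 2 + 1.2 = 3.2; true-score variance = 1.28 + 1.2 = 2.48; composite reliability = 0.7750.
Max component reliability = 0.7100.
Difference = 0.7750 − 0.7100 = 0.065.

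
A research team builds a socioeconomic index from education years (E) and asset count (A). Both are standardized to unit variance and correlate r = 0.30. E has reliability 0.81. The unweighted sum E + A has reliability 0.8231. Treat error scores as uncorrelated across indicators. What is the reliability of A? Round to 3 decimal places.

Var(E+A) = 2 + 2·0.30 = 2.600.
True-score variance = ρ_E + ρ_A + 2·0.30, so 0.8231 = (0.81 + ρ_A + 0.60) / 2.600.
ρ_A = 0.8231·2.600 − 0.81 − 0.60 = 0.730.

0.730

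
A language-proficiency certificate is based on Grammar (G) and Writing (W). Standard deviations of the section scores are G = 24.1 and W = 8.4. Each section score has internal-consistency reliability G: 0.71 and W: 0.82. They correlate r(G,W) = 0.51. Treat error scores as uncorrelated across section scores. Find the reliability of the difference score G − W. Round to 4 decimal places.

0.5928

Var(G−W) = 24.1² + 8.4² − 2·24.1·8.4·0.51 = 651.37 − 206.489 = 444.881.
Under uncorrelated errors the observed covariances equal the true-score covariances, so only the own-variance terms attenuate.
True-score variance = [24.1²·0.71 + 8.4²·0.82] − 206.489 = 470.234 − 206.489 = 263.745.
Reliability = 263.745 / 444.881 = 0.5928.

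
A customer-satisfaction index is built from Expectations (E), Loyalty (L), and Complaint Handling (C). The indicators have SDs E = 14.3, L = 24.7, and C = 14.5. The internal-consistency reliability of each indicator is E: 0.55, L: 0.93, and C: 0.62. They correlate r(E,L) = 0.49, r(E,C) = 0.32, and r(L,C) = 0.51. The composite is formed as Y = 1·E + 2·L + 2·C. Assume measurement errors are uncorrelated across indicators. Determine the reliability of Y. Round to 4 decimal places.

Var(Y) = 14.3² + 2²·24.7² + 2²·14.5² + 2·[2·14.3·24.7·0.49 + 2·14.3·14.5·0.32 + 4·24.7·14.5·0.51] = 3485.85 + 2418.95 = 5904.8.
Because errors are independent across components, Cov(Tᵢ,Tⱼ) = Cov(Xᵢ,Xⱼ); the off-diagonal part of the true-score variance is the same as above.
True-score variance = [14.3²·0.55 + 2²·24.7²·0.93 + 2²·14.5²·0.62] + 2418.95 = 2903.42 + 2418.95 = 5322.38.
Reliability = 5322.38 / 5904.8 = 0.9014.

0.9014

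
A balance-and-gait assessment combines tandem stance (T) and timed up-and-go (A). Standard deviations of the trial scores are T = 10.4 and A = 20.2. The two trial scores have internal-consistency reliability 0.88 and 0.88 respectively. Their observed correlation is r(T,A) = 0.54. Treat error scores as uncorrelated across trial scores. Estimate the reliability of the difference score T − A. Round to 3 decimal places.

0.786

Var(T−A) = 10.4² + 20.2² − 2·10.4·20.2·0.54 = 516.2 − 226.886 = 289.314.
With uncorrelated errors the cross-covariances are all true-score covariance, so they carry over unchanged; only the diagonal terms shrink to ρᵢσᵢ².
True-score variance = [10.4²·0.88 + 20.2²·0.88] − 226.886 = 454.256 − 226.886 = 227.37.
Reliability = 227.37 / 289.314 = 0.786.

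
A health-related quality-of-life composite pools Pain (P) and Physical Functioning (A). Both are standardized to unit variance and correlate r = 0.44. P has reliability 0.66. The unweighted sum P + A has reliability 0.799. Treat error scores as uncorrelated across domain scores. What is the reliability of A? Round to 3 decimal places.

Var(P+A) = 2 + 2·0.44 = 2.880.
True-score variance = ρ_P + ρ_A + 2·0.44, so 0.799 = (0.66 + ρ_A + 0.88) / 2.880.
ρ_A = 0.799·2.880 − 0.66 − 0.88 = 0.761.

0.761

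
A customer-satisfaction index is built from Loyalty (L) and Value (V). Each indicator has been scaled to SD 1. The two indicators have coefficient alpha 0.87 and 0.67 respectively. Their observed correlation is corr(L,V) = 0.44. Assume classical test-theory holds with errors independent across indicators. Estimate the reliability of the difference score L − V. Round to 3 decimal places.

Var(L−V) = 1 + 1 − 2·0.44 = 2 − 0.88 = 1.12.
Because errors are independent across components, Cov(Tᵢ,Tⱼ) = Cov(Xᵢ,Xⱼ); the off-diagonal part of the true-score variance is the same as above.
True-score variance = [0.87 + 0.67] − 0.88 = 1.54 − 0.88 = 0.66.
Reliability = 0.66 / 1.12 = 0.589.

0.589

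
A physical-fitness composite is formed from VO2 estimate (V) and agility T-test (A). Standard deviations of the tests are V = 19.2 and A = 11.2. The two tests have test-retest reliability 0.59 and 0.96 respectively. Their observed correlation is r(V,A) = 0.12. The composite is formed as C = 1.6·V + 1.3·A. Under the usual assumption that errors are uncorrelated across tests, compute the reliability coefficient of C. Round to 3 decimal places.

Var(C) = 1.6²·19.2² + 1.3²·11.2² + 2·[2.08·19.2·11.2·0.12] = 1155.71 + 107.348 = 1263.06.
With uncorrelated errors the cross-covariances are all true-score covariance, so they carry over unchanged; only the diagonal terms shrink to ρᵢσᵢ².
True-score variance = [1.6²·19.2²·0.59 + 1.3²·11.2²·0.96] + 107.348 = 760.308 + 107.348 = 867.656.
Reliability = 867.656 / 1263.06 = 0.687.

0.687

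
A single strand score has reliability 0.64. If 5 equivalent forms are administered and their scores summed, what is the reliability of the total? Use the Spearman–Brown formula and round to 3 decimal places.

0.899

ρ_k = kρ / (1 + (k−1)ρ) = 5·0.64 / (1 + 4·0.64) = 3.200 / 3.560 = 0.899.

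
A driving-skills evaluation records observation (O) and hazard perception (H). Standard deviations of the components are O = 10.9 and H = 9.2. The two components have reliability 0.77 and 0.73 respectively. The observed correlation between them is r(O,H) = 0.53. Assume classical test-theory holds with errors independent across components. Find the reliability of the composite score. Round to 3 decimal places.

0.838

Var(O+H) = 10.9² + 9.2² + 2·[10.9·9.2·0.53] = 203.45 + 106.297 = 309.747.
With uncorrelated errors the cross-covariances are all true-score covariance, so they carry over unchanged; only the diagonal terms shrink to ρᵢσᵢ².
True-score variance = [10.9²·0.77 + 9.2²·0.73] + 106.297 = 153.271 + 106.297 = 259.568.
Reliability = 259.568 / 309.747 = 0.838.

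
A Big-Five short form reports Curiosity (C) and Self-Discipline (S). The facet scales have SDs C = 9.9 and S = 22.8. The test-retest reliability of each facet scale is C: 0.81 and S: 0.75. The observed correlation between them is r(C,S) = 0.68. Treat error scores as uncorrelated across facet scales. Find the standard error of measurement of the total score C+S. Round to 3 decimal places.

Var(total) = 617.85 + 306.979 = 924.829.
True-score variance = 469.268 + 306.979 = 776.247, so reliability = 0.8393.
Error variance = 924.829 − 776.247 = 148.582; SEM = √148.582 = 12.189.

12.189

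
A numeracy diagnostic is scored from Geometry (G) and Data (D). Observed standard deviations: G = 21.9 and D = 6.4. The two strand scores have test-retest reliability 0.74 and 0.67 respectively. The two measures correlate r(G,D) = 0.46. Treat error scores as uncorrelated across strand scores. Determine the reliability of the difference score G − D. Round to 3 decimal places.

0.647

Var(G−D) = 21.9² + 6.4² − 2·21.9·6.4·0.46 = 520.57 − 128.947 = 391.623.
With uncorrelated errors the cross-covariances are all true-score covariance, so they carry over unchanged; only the diagonal terms shrink to ρᵢσᵢ².
True-score variance = [21.9²·0.74 + 6.4²·0.67] − 128.947 = 382.355 − 128.947 = 253.407.
Reliability = 253.407 / 391.623 = 0.647.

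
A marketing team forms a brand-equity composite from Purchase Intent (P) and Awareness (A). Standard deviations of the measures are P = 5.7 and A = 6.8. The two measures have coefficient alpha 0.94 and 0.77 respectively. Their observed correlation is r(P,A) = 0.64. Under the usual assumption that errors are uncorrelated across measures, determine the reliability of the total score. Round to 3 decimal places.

0.902

Var(P+A) = 5.7² + 6.8² + 2·[5.7·6.8·0.64] = 78.73 + 49.6128 = 128.343.
Because errors are independent across components, Cov(Tᵢ,Tⱼ) = Cov(Xᵢ,Xⱼ); the off-diagonal part of the true-score variance is the same as above.
True-score variance = [5.7²·0.94 + 6.8²·0.77] + 49.6128 = 66.1454 + 49.6128 = 115.758.
Reliability = 115.758 / 128.343 = 0.902.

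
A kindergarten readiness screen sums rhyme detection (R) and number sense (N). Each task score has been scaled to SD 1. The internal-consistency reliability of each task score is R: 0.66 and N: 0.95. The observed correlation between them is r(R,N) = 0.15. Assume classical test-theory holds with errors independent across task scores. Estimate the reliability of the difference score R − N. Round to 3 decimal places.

0.771

Var(R−N) = 1 + 1 − 2·0.15 = 2 − 0.3 = 1.7.
Because errors are independent across components, Cov(Tᵢ,Tⱼ) = Cov(Xᵢ,Xⱼ); the off-diagonal part of the true-score variance is the same as above.
True-score variance = [0.66 + 0.95] − 0.3 = 1.61 − 0.3 = 1.31.
Reliability = 1.31 / 1.7 = 0.771.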